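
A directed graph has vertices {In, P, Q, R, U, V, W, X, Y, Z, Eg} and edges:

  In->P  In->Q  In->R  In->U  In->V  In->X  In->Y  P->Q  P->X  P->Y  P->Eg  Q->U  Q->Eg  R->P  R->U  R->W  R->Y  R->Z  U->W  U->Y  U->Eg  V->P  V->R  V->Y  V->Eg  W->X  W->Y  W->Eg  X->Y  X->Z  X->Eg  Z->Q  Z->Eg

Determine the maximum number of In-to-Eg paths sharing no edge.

6

Assign every edge capacity 1; by Menger, the answer equals the max flow.
Path In→P→Eg (+1); total 1.
Path In→Q→Eg (+1); total 2.
Path In→U→Eg (+1); total 3.
Path In→V→Eg (+1); total 4.
Path In→X→Eg (+1); total 5.
Path In→R→W→Eg (+1); total 6.
No residual In→Eg path; max flow = 6.
Certifying cut of size 6: {In→P, In→Q, In→R, In→U, In→V, In→X}.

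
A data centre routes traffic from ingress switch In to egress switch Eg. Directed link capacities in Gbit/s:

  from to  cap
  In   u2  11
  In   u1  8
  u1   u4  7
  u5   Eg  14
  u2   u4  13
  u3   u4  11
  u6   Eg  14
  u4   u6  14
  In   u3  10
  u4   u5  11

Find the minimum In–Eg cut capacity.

25

Augment In→u1→u4→u5→Eg: bottleneck 7, flow now 7.
Augment In→u2→u4→u5→Eg: bottleneck 4, flow now 11.
Augment In→u2→u4→u6→Eg: bottleneck 7, flow now 18.
Augment In→u3→u4→u6→Eg: bottleneck 7, flow now 25.
No augmenting path remains; maximum flow = 25.
By max-flow min-cut, the minimum cut capacity equals the max flow.
In the residual graph, reachable from In: {In, u1, u2, u3, u4}.
Min-cut edges: u4→u5 (11), u4→u6 (14); capacity 11 + 14 = 25.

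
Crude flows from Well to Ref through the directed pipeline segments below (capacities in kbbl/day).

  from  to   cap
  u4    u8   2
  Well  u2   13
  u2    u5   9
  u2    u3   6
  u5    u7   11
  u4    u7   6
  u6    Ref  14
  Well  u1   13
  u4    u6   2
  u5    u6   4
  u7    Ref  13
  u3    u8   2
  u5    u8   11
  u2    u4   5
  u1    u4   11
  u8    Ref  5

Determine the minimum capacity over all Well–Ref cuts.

21

Augment Well→u1→u4→u6→Ref: bottleneck 2, flow now 2.
Augment Well→u1→u4→u7→Ref: bottleneck 6, flow now 8.
Augment Well→u1→u4→u8→Ref: bottleneck 2, flow now 10.
Augment Well→u2→u3→u8→Ref: bottleneck 2, flow now 12.
Augment Well→u2→u5→u6→Ref: bottleneck 4, flow now 16.
Augment Well→u2→u5→u7→Ref: bottleneck 5, flow now 21.
No augmenting path remains; maximum flow = 21.
By max-flow min-cut, the minimum cut capacity equals the max flow.
In the residual graph, reachable from Well: {Well, u1, u2, u3, u4}.
Min-cut edges: u2→u5 (9), u3→u8 (2), u4→u6 (2), u4→u7 (6), u4→u8 (2); capacity 9 + 2 + 2 + 6 + 2 = 21.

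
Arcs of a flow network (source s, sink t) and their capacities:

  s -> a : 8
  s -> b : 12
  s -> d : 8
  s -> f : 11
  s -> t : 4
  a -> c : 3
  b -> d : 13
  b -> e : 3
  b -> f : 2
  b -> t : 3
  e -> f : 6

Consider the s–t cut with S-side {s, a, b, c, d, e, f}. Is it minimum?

Yes — it is a minimum cut (capacity 7).

Given cut capacity: 4 + 3 = 7.
Augment s→t: bottleneck 4, flow now 4.
Augment s→b→t: bottleneck 3, flow now 7.
No augmenting path remains; maximum flow = 7.
Cut capacity 7 equals the max flow, so it is a minimum cut.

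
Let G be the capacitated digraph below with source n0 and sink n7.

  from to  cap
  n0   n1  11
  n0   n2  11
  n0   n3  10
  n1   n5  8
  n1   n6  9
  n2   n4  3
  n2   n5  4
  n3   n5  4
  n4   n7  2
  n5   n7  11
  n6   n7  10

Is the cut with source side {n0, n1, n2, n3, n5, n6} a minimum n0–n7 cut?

Given cut capacity: 3 + 11 + 10 = 24.
Augment n0→n1→n5→n7: bottleneck 8, flow now 8.
Augment n0→n1→n6→n7: bottleneck 3, flow now 11.
Augment n0→n2→n4→n7: bottleneck 2, flow now 13.
Augment n0→n2→n5→n7: bottleneck 3, flow now 16.
Augment n0→n2→n5→n1→n6→n7: bottleneck 1, flow now 17. (uses reverse residual edge)
Augment n0→n3→n5→n1→n6→n7: bottleneck 4, flow now 21. (uses reverse residual edge)
No augmenting path remains; maximum flow = 21.
In the residual graph, reachable from n0: {n0, n2, n3, n4}.
Min-cut edges: n0→n1 (11), n2→n5 (4), n3→n5 (4), n4→n7 (2); capacity 11 + 4 + 4 + 2 = 21.
Cut capacity 24 exceeds the max flow 21, so it is not minimum.

No — its capacity is 24, but the minimum cut has capacity 21.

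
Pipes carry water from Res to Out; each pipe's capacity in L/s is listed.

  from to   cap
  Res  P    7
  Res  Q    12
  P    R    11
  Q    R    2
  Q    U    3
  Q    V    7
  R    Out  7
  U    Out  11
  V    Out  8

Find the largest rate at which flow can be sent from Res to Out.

17

Augment Res→P→R→Out: bottleneck 7, flow now 7.
Augment Res→Q→U→Out: bottleneck 3, flow now 10.
Augment Res→Q→V→Out: bottleneck 7, flow now 17.
No augmenting path remains; maximum flow = 17.
In the residual graph, reachable from Res: {Res, P, Q, R}.
Min-cut edges: Q→U (3), Q→V (7), R→Out (7); capacity 3 + 7 + 7 = 17.
This cut is saturated, so no flow can exceed 17.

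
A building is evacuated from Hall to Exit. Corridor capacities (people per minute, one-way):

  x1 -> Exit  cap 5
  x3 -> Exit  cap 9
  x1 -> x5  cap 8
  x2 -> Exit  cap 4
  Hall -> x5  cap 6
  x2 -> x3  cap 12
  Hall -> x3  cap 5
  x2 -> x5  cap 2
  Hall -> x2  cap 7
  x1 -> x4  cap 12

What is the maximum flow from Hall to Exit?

Augment Hall→x2→Exit: bottleneck 4, flow now 4.
Augment Hall→x3→Exit: bottleneck 5, flow now 9.
Augment Hall→x2→x3→Exit: bottleneck 3, flow now 12.
No augmenting path remains; maximum flow = 12.
In the residual graph, reachable from Hall: {Hall, x5}.
Min-cut edges: Hall→x2 (7), Hall→x3 (5); capacity 7 + 5 = 12.
This cut is saturated, so no flow can exceed 12.

12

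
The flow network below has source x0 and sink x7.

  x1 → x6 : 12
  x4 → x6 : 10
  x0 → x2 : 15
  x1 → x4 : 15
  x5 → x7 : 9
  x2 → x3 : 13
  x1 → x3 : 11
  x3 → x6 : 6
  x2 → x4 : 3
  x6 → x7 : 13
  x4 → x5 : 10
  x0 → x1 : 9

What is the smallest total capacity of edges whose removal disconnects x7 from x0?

18

Augment x0→x1→x6→x7: bottleneck 9, flow now 9.
Augment x0→x2→x3→x6→x7: bottleneck 4, flow now 13.
Augment x0→x2→x4→x5→x7: bottleneck 3, flow now 16.
Augment x0→x2→x3→x6→x1→x4→x5→x7: bottleneck 2, flow now 18. (uses reverse residual edge)
No augmenting path remains; maximum flow = 18.
By max-flow min-cut, the minimum cut capacity equals the max flow.
In the residual graph, reachable from x0: {x0, x2, x3}.
Min-cut edges: x0→x1 (9), x2→x4 (3), x3→x6 (6); capacity 9 + 3 + 6 = 18.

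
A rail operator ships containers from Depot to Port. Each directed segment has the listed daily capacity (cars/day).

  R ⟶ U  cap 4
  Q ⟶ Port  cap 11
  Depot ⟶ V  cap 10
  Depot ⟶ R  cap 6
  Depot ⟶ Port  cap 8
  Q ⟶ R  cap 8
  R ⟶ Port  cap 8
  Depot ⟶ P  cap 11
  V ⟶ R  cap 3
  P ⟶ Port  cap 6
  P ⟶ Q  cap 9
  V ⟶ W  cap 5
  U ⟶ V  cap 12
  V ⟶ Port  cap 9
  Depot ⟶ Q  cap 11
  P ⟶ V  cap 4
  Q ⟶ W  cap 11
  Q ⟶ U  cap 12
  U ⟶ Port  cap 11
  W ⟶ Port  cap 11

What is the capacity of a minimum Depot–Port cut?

46

Augment Depot→Port: bottleneck 8, flow now 8.
Augment Depot→P→Port: bottleneck 6, flow now 14.
Augment Depot→Q→Port: bottleneck 11, flow now 25.
Augment Depot→R→Port: bottleneck 6, flow now 31.
Augment Depot→V→Port: bottleneck 9, flow now 40.
Augment Depot→V→R→Port: bottleneck 1, flow now 41.
Augment Depot→P→Q→R→Port: bottleneck 1, flow now 42.
Augment Depot→P→Q→U→Port: bottleneck 4, flow now 46.
No augmenting path remains; maximum flow = 46.
By max-flow min-cut, the minimum cut capacity equals the max flow.
In the residual graph, reachable from Depot: {Depot}.
Min-cut edges: Depot→P (11), Depot→Q (11), Depot→R (6), Depot→V (10), Depot→Port (8); capacity 11 + 11 + 6 + 10 + 8 = 46.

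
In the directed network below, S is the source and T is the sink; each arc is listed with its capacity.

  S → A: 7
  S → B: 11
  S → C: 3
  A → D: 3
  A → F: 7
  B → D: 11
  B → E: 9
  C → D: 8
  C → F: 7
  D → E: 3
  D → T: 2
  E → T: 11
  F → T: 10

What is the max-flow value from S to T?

Augment S→A→D→T: bottleneck 2, flow now 2.
Augment S→A→F→T: bottleneck 5, flow now 7.
Augment S→B→E→T: bottleneck 9, flow now 16.
Augment S→C→F→T: bottleneck 3, flow now 19.
Augment S→B→D→E→T: bottleneck 2, flow now 21.
No augmenting path remains; maximum flow = 21.
In the residual graph, reachable from S: {S}.
Min-cut edges: S→A (7), S→B (11), S→C (3); capacity 7 + 11 + 3 = 21.
This cut is saturated, so no flow can exceed 21.

21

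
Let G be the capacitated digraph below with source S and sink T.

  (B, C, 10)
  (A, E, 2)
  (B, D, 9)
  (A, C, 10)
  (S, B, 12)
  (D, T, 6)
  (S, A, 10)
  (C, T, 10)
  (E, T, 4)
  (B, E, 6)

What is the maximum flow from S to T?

Augment S→A→C→T: bottleneck 10, flow now 10.
Augment S→B→D→T: bottleneck 6, flow now 16.
Augment S→B→E→T: bottleneck 4, flow now 20.
No augmenting path remains; maximum flow = 20.
In the residual graph, reachable from S: {S, A, B, C, D, E}.
Min-cut edges: C→T (10), D→T (6), E→T (4); capacity 10 + 6 + 4 = 20.
This cut is saturated, so no flow can exceed 20.

20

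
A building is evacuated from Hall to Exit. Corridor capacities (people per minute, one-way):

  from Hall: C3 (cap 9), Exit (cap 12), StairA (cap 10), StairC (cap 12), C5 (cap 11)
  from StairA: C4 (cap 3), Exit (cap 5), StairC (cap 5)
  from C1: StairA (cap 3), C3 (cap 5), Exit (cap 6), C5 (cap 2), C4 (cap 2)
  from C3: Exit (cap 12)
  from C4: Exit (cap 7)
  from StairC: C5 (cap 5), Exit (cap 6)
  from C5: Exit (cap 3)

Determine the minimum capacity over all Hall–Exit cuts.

38

Augment Hall→Exit: bottleneck 12, flow now 12.
Augment Hall→StairA→Exit: bottleneck 5, flow now 17.
Augment Hall→C3→Exit: bottleneck 9, flow now 26.
Augment Hall→StairC→Exit: bottleneck 6, flow now 32.
Augment Hall→C5→Exit: bottleneck 3, flow now 35.
Augment Hall→StairA→C4→Exit: bottleneck 3, flow now 38.
No augmenting path remains; maximum flow = 38.
By max-flow min-cut, the minimum cut capacity equals the max flow.
In the residual graph, reachable from Hall: {Hall, StairA, StairC, C5}.
Min-cut edges: Hall→C3 (9), Hall→Exit (12), StairA→C4 (3), StairA→Exit (5), StairC→Exit (6), C5→Exit (3); capacity 9 + 12 + 3 + 5 + 6 + 3 = 38.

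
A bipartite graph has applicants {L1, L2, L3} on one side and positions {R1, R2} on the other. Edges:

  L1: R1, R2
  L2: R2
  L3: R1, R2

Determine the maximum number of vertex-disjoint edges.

Unit-capacity flow: source→left, listed edges, right→sink; max matching = max flow.
Augmenting path L1→R1 (+1); matched 1.
Augmenting path L2→R2 (+1); matched 2.
No augmenting path remains; maximum matching = 2.
König certificate: {R1, R2} is a vertex cover of size 2 (every listed pair touches it), so no matching can be larger.

2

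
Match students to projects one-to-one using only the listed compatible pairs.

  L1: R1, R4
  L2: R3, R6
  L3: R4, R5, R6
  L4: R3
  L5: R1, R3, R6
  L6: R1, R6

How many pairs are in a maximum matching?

5

Unit-capacity flow: source→left, listed edges, right→sink; max matching = max flow.
Augmenting path L1→R1 (+1); matched 1.
Augmenting path L2→R3 (+1); matched 2.
Augmenting path L3→R4 (+1); matched 3.
Augmenting path L5→R6 (+1); matched 4.
Augmenting path L6→R1→L1→R4→L3→R5 (+1); matched 5.
No augmenting path remains; maximum matching = 5.
König certificate: {L1, L3, R1, R3, R6} is a vertex cover of size 5 (every listed pair touches it), so no matching can be larger.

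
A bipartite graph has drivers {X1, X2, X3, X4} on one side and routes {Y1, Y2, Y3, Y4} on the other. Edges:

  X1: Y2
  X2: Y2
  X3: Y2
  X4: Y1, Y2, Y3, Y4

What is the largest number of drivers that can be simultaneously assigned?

Unit-capacity flow: source→left, listed edges, right→sink; max matching = max flow.
Augmenting path X1→Y2 (+1); matched 1.
Augmenting path X4→Y1 (+1); matched 2.
No augmenting path remains; maximum matching = 2.
König certificate: {X4, Y2} is a vertex cover of size 2 (every listed pair touches it), so no matching can be larger.

2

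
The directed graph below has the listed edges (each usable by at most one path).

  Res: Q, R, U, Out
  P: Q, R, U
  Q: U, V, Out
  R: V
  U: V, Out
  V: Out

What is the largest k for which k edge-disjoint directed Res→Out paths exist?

Assign every edge capacity 1; by Menger, the answer equals the max flow.
Path Res→Out (+1); total 1.
Path Res→Q→Out (+1); total 2.
Path Res→U→Out (+1); total 3.
Path Res→R→V→Out (+1); total 4.
No residual Res→Out path; max flow = 4.
Certifying cut of size 4: {Res→Out, Res→Q, Res→R, Res→U}.

4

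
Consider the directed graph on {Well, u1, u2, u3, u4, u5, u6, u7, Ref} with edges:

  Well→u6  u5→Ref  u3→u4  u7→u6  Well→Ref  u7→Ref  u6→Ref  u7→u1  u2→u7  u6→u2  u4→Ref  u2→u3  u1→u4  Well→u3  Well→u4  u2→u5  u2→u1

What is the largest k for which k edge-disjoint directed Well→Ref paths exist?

3

Assign every edge capacity 1; by Menger, the answer equals the max flow.
Path Well→Ref (+1); total 1.
Path Well→u4→Ref (+1); total 2.
Path Well→u6→Ref (+1); total 3.
No residual Well→Ref path; max flow = 3.
Certifying cut of size 3: {Well→Ref, Well→u6, u4→Ref}.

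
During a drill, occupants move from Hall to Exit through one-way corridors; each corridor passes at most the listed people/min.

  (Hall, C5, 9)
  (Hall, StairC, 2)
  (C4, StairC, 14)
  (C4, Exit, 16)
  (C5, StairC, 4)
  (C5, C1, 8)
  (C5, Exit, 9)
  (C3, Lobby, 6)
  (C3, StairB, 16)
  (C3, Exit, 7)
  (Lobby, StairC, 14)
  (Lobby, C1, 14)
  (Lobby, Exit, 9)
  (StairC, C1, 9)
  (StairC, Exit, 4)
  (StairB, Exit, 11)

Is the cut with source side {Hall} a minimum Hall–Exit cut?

Yes — it is a minimum cut (capacity 11).

Given cut capacity: 9 + 2 = 11.
Augment Hall→C5→Exit: bottleneck 9, flow now 9.
Augment Hall→StairC→Exit: bottleneck 2, flow now 11.
No augmenting path remains; maximum flow = 11.
Cut capacity 11 equals the max flow, so it is a minimum cut.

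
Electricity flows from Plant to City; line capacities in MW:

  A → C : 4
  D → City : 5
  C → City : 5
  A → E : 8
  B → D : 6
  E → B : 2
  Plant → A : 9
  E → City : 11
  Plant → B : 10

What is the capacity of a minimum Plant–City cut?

Augment Plant→A→C→City: bottleneck 4, flow now 4.
Augment Plant→A→E→City: bottleneck 5, flow now 9.
Augment Plant→B→D→City: bottleneck 5, flow now 14.
No augmenting path remains; maximum flow = 14.
By max-flow min-cut, the minimum cut capacity equals the max flow.
In the residual graph, reachable from Plant: {Plant, B, D}.
Min-cut edges: Plant→A (9), D→City (5); capacity 9 + 5 = 14.

14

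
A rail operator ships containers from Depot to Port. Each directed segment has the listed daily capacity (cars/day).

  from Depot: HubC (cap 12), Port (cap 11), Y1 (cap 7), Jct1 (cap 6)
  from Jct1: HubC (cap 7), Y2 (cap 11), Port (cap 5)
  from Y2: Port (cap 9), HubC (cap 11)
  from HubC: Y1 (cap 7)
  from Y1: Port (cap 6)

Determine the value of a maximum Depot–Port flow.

23

Augment Depot→Port: bottleneck 11, flow now 11.
Augment Depot→Jct1→Port: bottleneck 5, flow now 16.
Augment Depot→Y1→Port: bottleneck 6, flow now 22.
Augment Depot→Jct1→Y2→Port: bottleneck 1, flow now 23.
No augmenting path remains; maximum flow = 23.
In the residual graph, reachable from Depot: {Depot, HubC, Y1}.
Min-cut edges: Depot→Jct1 (6), Depot→Port (11), Y1→Port (6); capacity 6 + 11 + 6 = 23.
This cut is saturated, so no flow can exceed 23.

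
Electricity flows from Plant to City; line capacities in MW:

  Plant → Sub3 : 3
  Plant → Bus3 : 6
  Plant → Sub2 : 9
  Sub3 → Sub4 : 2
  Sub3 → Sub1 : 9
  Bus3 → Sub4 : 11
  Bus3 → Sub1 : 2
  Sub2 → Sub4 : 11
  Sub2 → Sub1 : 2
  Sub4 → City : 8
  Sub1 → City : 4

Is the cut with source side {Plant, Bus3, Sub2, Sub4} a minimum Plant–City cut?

No — its capacity is 15, but the minimum cut has capacity 12.

Given cut capacity: 3 + 2 + 2 + 8 = 15.
Augment Plant→Sub3→Sub4→City: bottleneck 2, flow now 2.
Augment Plant→Sub3→Sub1→City: bottleneck 1, flow now 3.
Augment Plant→Bus3→Sub4→City: bottleneck 6, flow now 9.
Augment Plant→Sub2→Sub1→City: bottleneck 2, flow now 11.
Augment Plant→Sub2→Sub4→Sub3→Sub1→City: bottleneck 1, flow now 12. (uses reverse residual edge)
No augmenting path remains; maximum flow = 12.
In the residual graph, reachable from Plant: {Plant, Sub3, Bus3, Sub2, Sub4, Sub1}.
Min-cut edges: Sub4→City (8), Sub1→City (4); capacity 8 + 4 = 12.
Cut capacity 15 exceeds the max flow 12, so it is not minimum.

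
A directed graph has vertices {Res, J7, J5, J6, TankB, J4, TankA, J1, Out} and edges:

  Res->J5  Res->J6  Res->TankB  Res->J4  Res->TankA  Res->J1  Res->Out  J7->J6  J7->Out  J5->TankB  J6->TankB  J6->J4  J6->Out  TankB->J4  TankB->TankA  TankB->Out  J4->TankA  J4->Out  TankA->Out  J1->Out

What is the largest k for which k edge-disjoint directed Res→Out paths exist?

Assign every edge capacity 1; by Menger, the answer equals the max flow.
Path Res→Out (+1); total 1.
Path Res→J6→Out (+1); total 2.
Path Res→TankB→Out (+1); total 3.
Path Res→J4→Out (+1); total 4.
Path Res→TankA→Out (+1); total 5.
Path Res→J1→Out (+1); total 6.
No residual Res→Out path; max flow = 6.
Certifying cut of size 6: {J4→Out, Res→J1, Res→J6, Res→Out, TankA→Out, TankB→Out}.

6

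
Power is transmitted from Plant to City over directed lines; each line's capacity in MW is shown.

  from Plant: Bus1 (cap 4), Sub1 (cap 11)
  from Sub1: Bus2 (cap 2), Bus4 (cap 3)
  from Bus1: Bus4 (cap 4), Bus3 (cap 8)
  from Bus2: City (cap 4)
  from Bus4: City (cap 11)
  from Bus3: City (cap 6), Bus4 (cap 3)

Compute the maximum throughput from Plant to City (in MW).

9

Augment Plant→Sub1→Bus2→City: bottleneck 2, flow now 2.
Augment Plant→Sub1→Bus4→City: bottleneck 3, flow now 5.
Augment Plant→Bus1→Bus4→City: bottleneck 4, flow now 9.
No augmenting path remains; maximum flow = 9.
In the residual graph, reachable from Plant: {Plant, Sub1}.
Min-cut edges: Plant→Bus1 (4), Sub1→Bus2 (2), Sub1→Bus4 (3); capacity 4 + 2 + 3 = 9.
This cut is saturated, so no flow can exceed 9.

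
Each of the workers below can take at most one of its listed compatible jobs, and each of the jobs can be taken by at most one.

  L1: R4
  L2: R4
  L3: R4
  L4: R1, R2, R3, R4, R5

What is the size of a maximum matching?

2

Unit-capacity flow: source→left, listed edges, right→sink; max matching = max flow.
Augmenting path L1→R4 (+1); matched 1.
Augmenting path L4→R1 (+1); matched 2.
No augmenting path remains; maximum matching = 2.
König certificate: {L4, R4} is a vertex cover of size 2 (every listed pair touches it), so no matching can be larger.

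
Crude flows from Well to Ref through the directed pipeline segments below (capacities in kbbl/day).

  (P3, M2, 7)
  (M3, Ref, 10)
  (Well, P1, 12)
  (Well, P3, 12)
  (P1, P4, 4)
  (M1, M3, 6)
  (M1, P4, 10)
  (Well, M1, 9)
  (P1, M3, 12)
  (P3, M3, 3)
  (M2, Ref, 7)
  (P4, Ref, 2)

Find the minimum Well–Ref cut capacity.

Augment Well→P1→P4→Ref: bottleneck 2, flow now 2.
Augment Well→P1→M3→Ref: bottleneck 10, flow now 12.
Augment Well→P3→M2→Ref: bottleneck 7, flow now 19.
No augmenting path remains; maximum flow = 19.
By max-flow min-cut, the minimum cut capacity equals the max flow.
In the residual graph, reachable from Well: {Well, P1, M1, P3, P4, M3}.
Min-cut edges: P3→M2 (7), P4→Ref (2), M3→Ref (10); capacity 7 + 2 + 10 = 19.

19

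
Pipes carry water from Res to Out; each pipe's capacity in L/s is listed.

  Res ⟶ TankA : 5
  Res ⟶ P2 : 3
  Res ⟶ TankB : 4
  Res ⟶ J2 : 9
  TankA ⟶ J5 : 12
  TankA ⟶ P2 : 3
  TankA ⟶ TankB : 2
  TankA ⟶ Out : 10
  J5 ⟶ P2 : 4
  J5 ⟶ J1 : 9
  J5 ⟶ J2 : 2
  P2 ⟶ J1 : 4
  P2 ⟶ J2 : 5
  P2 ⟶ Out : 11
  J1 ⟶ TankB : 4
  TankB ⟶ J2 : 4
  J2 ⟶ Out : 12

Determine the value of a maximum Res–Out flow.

20

Augment Res→TankA→Out: bottleneck 5, flow now 5.
Augment Res→P2→Out: bottleneck 3, flow now 8.
Augment Res→J2→Out: bottleneck 9, flow now 17.
Augment Res→TankB→J2→Out: bottleneck 3, flow now 20.
No augmenting path remains; maximum flow = 20.
In the residual graph, reachable from Res: {Res, TankB, J2}.
Min-cut edges: Res→TankA (5), Res→P2 (3), J2→Out (12); capacity 5 + 3 + 12 = 20.
This cut is saturated, so no flow can exceed 20.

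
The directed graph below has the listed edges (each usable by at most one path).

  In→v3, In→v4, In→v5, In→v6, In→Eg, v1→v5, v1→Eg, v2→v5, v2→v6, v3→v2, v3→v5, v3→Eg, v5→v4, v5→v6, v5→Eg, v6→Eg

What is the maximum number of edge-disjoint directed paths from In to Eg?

Assign every edge capacity 1; by Menger, the answer equals the max flow.
Path In→Eg (+1); total 1.
Path In→v3→Eg (+1); total 2.
Path In→v5→Eg (+1); total 3.
Path In→v6→Eg (+1); total 4.
No residual In→Eg path; max flow = 4.
Certifying cut of size 4: {In→Eg, In→v3, In→v5, In→v6}.

4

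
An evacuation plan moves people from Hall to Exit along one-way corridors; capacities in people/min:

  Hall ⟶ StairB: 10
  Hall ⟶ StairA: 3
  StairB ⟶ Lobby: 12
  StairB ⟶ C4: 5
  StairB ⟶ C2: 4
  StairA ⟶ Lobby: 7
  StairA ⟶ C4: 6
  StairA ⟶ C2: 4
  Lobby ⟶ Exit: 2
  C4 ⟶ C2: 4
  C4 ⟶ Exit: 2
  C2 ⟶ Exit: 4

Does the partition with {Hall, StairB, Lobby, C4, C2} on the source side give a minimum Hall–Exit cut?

No — its capacity is 11, but the minimum cut has capacity 8.

Given cut capacity: 3 + 2 + 2 + 4 = 11.
Augment Hall→StairB→Lobby→Exit: bottleneck 2, flow now 2.
Augment Hall→StairB→C4→Exit: bottleneck 2, flow now 4.
Augment Hall→StairB→C2→Exit: bottleneck 4, flow now 8.
No augmenting path remains; maximum flow = 8.
In the residual graph, reachable from Hall: {Hall, StairB, StairA, Lobby, C4, C2}.
Min-cut edges: Lobby→Exit (2), C4→Exit (2), C2→Exit (4); capacity 2 + 2 + 4 = 8.
Cut capacity 11 exceeds the max flow 8, so it is not minimum.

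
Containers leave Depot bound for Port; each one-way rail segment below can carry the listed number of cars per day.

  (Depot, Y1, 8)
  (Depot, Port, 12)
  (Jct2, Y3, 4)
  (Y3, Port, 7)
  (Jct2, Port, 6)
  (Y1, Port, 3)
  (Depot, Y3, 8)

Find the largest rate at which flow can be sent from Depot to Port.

Augment Depot→Port: bottleneck 12, flow now 12.
Augment Depot→Y1→Port: bottleneck 3, flow now 15.
Augment Depot→Y3→Port: bottleneck 7, flow now 22.
No augmenting path remains; maximum flow = 22.
In the residual graph, reachable from Depot: {Depot, Y1, Y3}.
Min-cut edges: Depot→Port (12), Y1→Port (3), Y3→Port (7); capacity 12 + 3 + 7 = 22.
This cut is saturated, so no flow can exceed 22.

22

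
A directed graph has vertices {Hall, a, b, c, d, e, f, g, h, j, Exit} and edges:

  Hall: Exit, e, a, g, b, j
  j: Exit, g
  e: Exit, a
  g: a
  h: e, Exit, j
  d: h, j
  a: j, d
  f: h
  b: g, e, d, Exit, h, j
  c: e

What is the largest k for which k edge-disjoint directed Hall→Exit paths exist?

Assign every edge capacity 1; by Menger, the answer equals the max flow.
Path Hall→Exit (+1); total 1.
Path Hall→b→Exit (+1); total 2.
Path Hall→e→Exit (+1); total 3.
Path Hall→j→Exit (+1); total 4.
Path Hall→a→d→h→Exit (+1); total 5.
No residual Hall→Exit path; max flow = 5.
Certifying cut of size 5: {Hall→Exit, Hall→b, Hall→e, a→d, j→Exit}.

5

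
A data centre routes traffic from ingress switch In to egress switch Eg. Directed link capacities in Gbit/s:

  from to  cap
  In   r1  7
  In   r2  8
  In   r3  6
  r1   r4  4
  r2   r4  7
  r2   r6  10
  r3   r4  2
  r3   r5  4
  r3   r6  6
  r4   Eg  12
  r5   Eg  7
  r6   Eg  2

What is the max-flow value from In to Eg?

18

Augment In→r1→r4→Eg: bottleneck 4, flow now 4.
Augment In→r2→r4→Eg: bottleneck 7, flow now 11.
Augment In→r2→r6→Eg: bottleneck 1, flow now 12.
Augment In→r3→r4→Eg: bottleneck 1, flow now 13.
Augment In→r3→r5→Eg: bottleneck 4, flow now 17.
Augment In→r3→r6→Eg: bottleneck 1, flow now 18.
No augmenting path remains; maximum flow = 18.
In the residual graph, reachable from In: {In, r1}.
Min-cut edges: In→r2 (8), In→r3 (6), r1→r4 (4); capacity 8 + 6 + 4 = 18.
This cut is saturated, so no flow can exceed 18.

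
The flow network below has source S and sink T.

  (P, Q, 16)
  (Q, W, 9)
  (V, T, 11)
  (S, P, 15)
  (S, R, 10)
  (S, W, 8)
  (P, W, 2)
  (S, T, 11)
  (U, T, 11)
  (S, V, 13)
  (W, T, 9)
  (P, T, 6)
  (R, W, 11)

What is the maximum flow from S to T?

37

Augment S→T: bottleneck 11, flow now 11.
Augment S→P→T: bottleneck 6, flow now 17.
Augment S→V→T: bottleneck 11, flow now 28.
Augment S→W→T: bottleneck 8, flow now 36.
Augment S→P→W→T: bottleneck 1, flow now 37.
No augmenting path remains; maximum flow = 37.
In the residual graph, reachable from S: {S, P, Q, R, V, W}.
Min-cut edges: S→T (11), P→T (6), V→T (11), W→T (9); capacity 11 + 6 + 11 + 9 = 37.
This cut is saturated, so no flow can exceed 37.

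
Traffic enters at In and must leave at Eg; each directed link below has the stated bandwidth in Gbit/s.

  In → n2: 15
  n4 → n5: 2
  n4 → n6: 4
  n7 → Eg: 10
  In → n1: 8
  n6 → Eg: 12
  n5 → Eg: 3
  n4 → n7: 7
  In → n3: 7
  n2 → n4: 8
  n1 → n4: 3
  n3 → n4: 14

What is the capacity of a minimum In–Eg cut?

13

Augment In→n1→n4→n5→Eg: bottleneck 2, flow now 2.
Augment In→n1→n4→n6→Eg: bottleneck 1, flow now 3.
Augment In→n2→n4→n6→Eg: bottleneck 3, flow now 6.
Augment In→n2→n4→n7→Eg: bottleneck 5, flow now 11.
Augment In→n3→n4→n7→Eg: bottleneck 2, flow now 13.
No augmenting path remains; maximum flow = 13.
By max-flow min-cut, the minimum cut capacity equals the max flow.
In the residual graph, reachable from In: {In, n1, n2, n3, n4}.
Min-cut edges: n4→n5 (2), n4→n6 (4), n4→n7 (7); capacity 2 + 4 + 7 = 13.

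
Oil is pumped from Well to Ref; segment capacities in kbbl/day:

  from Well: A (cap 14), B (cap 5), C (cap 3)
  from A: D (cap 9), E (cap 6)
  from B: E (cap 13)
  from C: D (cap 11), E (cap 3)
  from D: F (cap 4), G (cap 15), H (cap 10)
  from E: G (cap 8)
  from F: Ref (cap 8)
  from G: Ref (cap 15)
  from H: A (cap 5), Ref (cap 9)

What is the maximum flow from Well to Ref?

Augment Well→A→D→F→Ref: bottleneck 4, flow now 4.
Augment Well→A→D→G→Ref: bottleneck 5, flow now 9.
Augment Well→A→E→G→Ref: bottleneck 5, flow now 14.
Augment Well→B→E→G→Ref: bottleneck 3, flow now 17.
Augment Well→C→D→G→Ref: bottleneck 2, flow now 19.
Augment Well→C→D→H→Ref: bottleneck 1, flow now 20.
No augmenting path remains; maximum flow = 20.
In the residual graph, reachable from Well: {Well, A, B, E}.
Min-cut edges: Well→C (3), A→D (9), E→G (8); capacity 3 + 9 + 8 = 20.
This cut is saturated, so no flow can exceed 20.

20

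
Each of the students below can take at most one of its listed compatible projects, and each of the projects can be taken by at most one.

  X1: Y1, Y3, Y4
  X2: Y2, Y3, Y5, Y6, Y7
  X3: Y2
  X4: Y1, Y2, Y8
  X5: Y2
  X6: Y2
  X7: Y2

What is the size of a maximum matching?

4

Unit-capacity flow: source→left, listed edges, right→sink; max matching = max flow.
Augmenting path X1→Y1 (+1); matched 1.
Augmenting path X2→Y2 (+1); matched 2.
Augmenting path X4→Y8 (+1); matched 3.
Augmenting path X3→Y2→X2→Y3 (+1); matched 4.
No augmenting path remains; maximum matching = 4.
König certificate: {X1, X2, X4, Y2} is a vertex cover of size 4 (every listed pair touches it), so no matching can be larger.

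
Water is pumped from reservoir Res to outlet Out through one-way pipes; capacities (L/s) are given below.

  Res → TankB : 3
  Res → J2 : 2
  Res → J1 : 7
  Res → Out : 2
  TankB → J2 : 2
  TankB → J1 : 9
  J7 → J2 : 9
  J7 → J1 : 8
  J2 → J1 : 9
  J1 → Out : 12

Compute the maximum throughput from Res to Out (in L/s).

Augment Res→Out: bottleneck 2, flow now 2.
Augment Res→J1→Out: bottleneck 7, flow now 9.
Augment Res→TankB→J1→Out: bottleneck 3, flow now 12.
Augment Res→J2→J1→Out: bottleneck 2, flow now 14.
No augmenting path remains; maximum flow = 14.
In the residual graph, reachable from Res: {Res}.
Min-cut edges: Res→TankB (3), Res→J2 (2), Res→J1 (7), Res→Out (2); capacity 3 + 2 + 7 + 2 = 14.
This cut is saturated, so no flow can exceed 14.

14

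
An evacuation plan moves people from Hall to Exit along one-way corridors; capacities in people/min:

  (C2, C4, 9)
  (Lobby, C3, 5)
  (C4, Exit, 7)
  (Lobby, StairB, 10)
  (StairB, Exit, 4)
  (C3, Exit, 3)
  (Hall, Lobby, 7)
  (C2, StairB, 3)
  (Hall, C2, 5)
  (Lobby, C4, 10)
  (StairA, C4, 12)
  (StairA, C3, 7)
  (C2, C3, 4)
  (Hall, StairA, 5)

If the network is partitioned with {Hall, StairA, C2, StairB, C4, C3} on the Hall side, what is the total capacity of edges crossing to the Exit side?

Edges leaving {Hall, StairA, C2, StairB, C4, C3}: Hall→Lobby (7), StairB→Exit (4), C4→Exit (7), C3→Exit (3).
Cut capacity = 7 + 4 + 7 + 3 = 21.

21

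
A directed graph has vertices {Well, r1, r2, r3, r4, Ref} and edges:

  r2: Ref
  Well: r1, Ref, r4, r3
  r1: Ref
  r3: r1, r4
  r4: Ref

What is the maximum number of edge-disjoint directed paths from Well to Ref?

3

Assign every edge capacity 1; by Menger, the answer equals the max flow.
Path Well→Ref (+1); total 1.
Path Well→r1→Ref (+1); total 2.
Path Well→r4→Ref (+1); total 3.
No residual Well→Ref path; max flow = 3.
Certifying cut of size 3: {Well→Ref, r1→Ref, r4→Ref}.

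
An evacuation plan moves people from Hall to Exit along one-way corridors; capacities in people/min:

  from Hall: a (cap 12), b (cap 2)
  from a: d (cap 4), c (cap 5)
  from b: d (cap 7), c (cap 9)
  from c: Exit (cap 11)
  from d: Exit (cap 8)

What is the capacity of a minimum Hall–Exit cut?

Augment Hall→a→c→Exit: bottleneck 5, flow now 5.
Augment Hall→a→d→Exit: bottleneck 4, flow now 9.
Augment Hall→b→c→Exit: bottleneck 2, flow now 11.
No augmenting path remains; maximum flow = 11.
By max-flow min-cut, the minimum cut capacity equals the max flow.
In the residual graph, reachable from Hall: {Hall, a}.
Min-cut edges: Hall→b (2), a→c (5), a→d (4); capacity 2 + 5 + 4 = 11.

11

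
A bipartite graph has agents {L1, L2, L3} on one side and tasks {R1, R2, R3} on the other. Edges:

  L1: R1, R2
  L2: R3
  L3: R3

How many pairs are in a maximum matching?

2

Unit-capacity flow: source→left, listed edges, right→sink; max matching = max flow.
Augmenting path L1→R1 (+1); matched 1.
Augmenting path L2→R3 (+1); matched 2.
No augmenting path remains; maximum matching = 2.
König certificate: {L1, R3} is a vertex cover of size 2 (every listed pair touches it), so no matching can be larger.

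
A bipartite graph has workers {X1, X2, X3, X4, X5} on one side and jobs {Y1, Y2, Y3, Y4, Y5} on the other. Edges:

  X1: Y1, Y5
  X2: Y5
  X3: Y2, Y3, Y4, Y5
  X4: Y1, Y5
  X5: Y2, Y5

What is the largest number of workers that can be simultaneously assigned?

Unit-capacity flow: source→left, listed edges, right→sink; max matching = max flow.
Augmenting path X1→Y1 (+1); matched 1.
Augmenting path X2→Y5 (+1); matched 2.
Augmenting path X3→Y2 (+1); matched 3.
Augmenting path X5→Y2→X3→Y3 (+1); matched 4.
No augmenting path remains; maximum matching = 4.
König certificate: {X3, X5, Y1, Y5} is a vertex cover of size 4 (every listed pair touches it), so no matching can be larger.

4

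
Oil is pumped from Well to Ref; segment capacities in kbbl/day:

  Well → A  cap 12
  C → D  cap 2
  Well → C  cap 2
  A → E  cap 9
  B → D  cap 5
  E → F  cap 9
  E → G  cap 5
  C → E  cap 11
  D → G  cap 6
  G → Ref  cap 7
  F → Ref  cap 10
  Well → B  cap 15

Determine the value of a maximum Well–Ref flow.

Augment Well→A→E→F→Ref: bottleneck 9, flow now 9.
Augment Well→B→D→G→Ref: bottleneck 5, flow now 14.
Augment Well→C→D→G→Ref: bottleneck 1, flow now 15.
Augment Well→C→E→G→Ref: bottleneck 1, flow now 16.
No augmenting path remains; maximum flow = 16.
In the residual graph, reachable from Well: {Well, A, B}.
Min-cut edges: Well→C (2), A→E (9), B→D (5); capacity 2 + 9 + 5 = 16.
This cut is saturated, so no flow can exceed 16.

16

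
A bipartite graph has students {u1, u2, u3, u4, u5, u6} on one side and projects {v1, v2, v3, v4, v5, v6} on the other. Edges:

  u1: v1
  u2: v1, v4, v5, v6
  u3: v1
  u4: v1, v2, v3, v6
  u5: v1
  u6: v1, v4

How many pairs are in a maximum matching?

Unit-capacity flow: source→left, listed edges, right→sink; max matching = max flow.
Augmenting path u1→v1 (+1); matched 1.
Augmenting path u2→v4 (+1); matched 2.
Augmenting path u4→v2 (+1); matched 3.
Augmenting path u6→v4→u2→v5 (+1); matched 4.
No augmenting path remains; maximum matching = 4.
König certificate: {u2, u4, u6, v1} is a vertex cover of size 4 (every listed pair touches it), so no matching can be larger.

4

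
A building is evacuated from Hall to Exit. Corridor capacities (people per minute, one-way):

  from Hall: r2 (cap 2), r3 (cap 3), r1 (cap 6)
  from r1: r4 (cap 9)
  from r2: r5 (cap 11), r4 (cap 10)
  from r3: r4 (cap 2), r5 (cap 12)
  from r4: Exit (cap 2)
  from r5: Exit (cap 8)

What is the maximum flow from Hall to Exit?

Augment Hall→r1→r4→Exit: bottleneck 2, flow now 2.
Augment Hall→r2→r5→Exit: bottleneck 2, flow now 4.
Augment Hall→r3→r5→Exit: bottleneck 3, flow now 7.
No augmenting path remains; maximum flow = 7.
In the residual graph, reachable from Hall: {Hall, r1, r4}.
Min-cut edges: Hall→r2 (2), Hall→r3 (3), r4→Exit (2); capacity 2 + 3 + 2 = 7.
This cut is saturated, so no flow can exceed 7.

7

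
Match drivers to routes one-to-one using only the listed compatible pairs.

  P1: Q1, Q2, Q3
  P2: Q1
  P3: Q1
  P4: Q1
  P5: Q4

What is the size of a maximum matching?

Unit-capacity flow: source→left, listed edges, right→sink; max matching = max flow.
Augmenting path P1→Q1 (+1); matched 1.
Augmenting path P5→Q4 (+1); matched 2.
Augmenting path P2→Q1→P1→Q2 (+1); matched 3.
No augmenting path remains; maximum matching = 3.
König certificate: {P1, P5, Q1} is a vertex cover of size 3 (every listed pair touches it), so no matching can be larger.

3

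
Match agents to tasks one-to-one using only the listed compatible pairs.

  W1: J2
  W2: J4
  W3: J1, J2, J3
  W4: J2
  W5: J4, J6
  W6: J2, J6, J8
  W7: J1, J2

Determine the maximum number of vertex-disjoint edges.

Unit-capacity flow: source→left, listed edges, right→sink; max matching = max flow.
Augmenting path W1→J2 (+1); matched 1.
Augmenting path W2→J4 (+1); matched 2.
Augmenting path W3→J1 (+1); matched 3.
Augmenting path W5→J6 (+1); matched 4.
Augmenting path W6→J8 (+1); matched 5.
Augmenting path W7→J1→W3→J3 (+1); matched 6.
No augmenting path remains; maximum matching = 6.
König certificate: {W2, W3, W5, W6, W7, J2} is a vertex cover of size 6 (every listed pair touches it), so no matching can be larger.

6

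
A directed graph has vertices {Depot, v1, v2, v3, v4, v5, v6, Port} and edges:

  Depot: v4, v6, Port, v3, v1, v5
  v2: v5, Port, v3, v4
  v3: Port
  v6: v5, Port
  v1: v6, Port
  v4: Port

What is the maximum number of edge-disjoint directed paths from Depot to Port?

5

Assign every edge capacity 1; by Menger, the answer equals the max flow.
Path Depot→Port (+1); total 1.
Path Depot→v1→Port (+1); total 2.
Path Depot→v3→Port (+1); total 3.
Path Depot→v4→Port (+1); total 4.
Path Depot→v6→Port (+1); total 5.
No residual Depot→Port path; max flow = 5.
Certifying cut of size 5: {Depot→Port, Depot→v1, Depot→v3, Depot→v4, Depot→v6}.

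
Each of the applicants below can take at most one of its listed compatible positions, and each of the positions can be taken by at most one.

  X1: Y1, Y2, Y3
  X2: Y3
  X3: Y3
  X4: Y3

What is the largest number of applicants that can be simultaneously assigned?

2

Unit-capacity flow: source→left, listed edges, right→sink; max matching = max flow.
Augmenting path X1→Y1 (+1); matched 1.
Augmenting path X2→Y3 (+1); matched 2.
No augmenting path remains; maximum matching = 2.
König certificate: {X1, Y3} is a vertex cover of size 2 (every listed pair touches it), so no matching can be larger.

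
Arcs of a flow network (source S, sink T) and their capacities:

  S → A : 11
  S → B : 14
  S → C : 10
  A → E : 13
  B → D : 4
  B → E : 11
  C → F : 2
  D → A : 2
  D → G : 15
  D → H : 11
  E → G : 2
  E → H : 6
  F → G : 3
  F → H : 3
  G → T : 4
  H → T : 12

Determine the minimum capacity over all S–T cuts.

14

Augment S→A→E→G→T: bottleneck 2, flow now 2.
Augment S→A→E→H→T: bottleneck 6, flow now 8.
Augment S→B→D→G→T: bottleneck 2, flow now 10.
Augment S→B→D→H→T: bottleneck 2, flow now 12.
Augment S→C→F→H→T: bottleneck 2, flow now 14.
No augmenting path remains; maximum flow = 14.
By max-flow min-cut, the minimum cut capacity equals the max flow.
In the residual graph, reachable from S: {S, A, B, C, E}.
Min-cut edges: B→D (4), C→F (2), E→G (2), E→H (6); capacity 4 + 2 + 2 + 6 = 14.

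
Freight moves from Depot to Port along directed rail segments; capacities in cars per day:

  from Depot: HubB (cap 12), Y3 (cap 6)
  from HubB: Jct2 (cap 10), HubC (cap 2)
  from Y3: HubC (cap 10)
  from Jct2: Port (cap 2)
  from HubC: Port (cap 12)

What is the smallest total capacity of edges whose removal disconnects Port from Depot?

10

Augment Depot→HubB→Jct2→Port: bottleneck 2, flow now 2.
Augment Depot→HubB→HubC→Port: bottleneck 2, flow now 4.
Augment Depot→Y3→HubC→Port: bottleneck 6, flow now 10.
No augmenting path remains; maximum flow = 10.
By max-flow min-cut, the minimum cut capacity equals the max flow.
In the residual graph, reachable from Depot: {Depot, HubB, Jct2}.
Min-cut edges: Depot→Y3 (6), HubB→HubC (2), Jct2→Port (2); capacity 6 + 2 + 2 = 10.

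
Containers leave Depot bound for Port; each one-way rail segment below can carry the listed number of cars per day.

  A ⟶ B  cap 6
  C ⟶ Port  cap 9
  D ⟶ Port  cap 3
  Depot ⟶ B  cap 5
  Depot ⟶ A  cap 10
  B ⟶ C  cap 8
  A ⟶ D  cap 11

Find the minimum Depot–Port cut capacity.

11

Augment Depot→A→D→Port: bottleneck 3, flow now 3.
Augment Depot→B→C→Port: bottleneck 5, flow now 8.
Augment Depot→A→B→C→Port: bottleneck 3, flow now 11.
No augmenting path remains; maximum flow = 11.
By max-flow min-cut, the minimum cut capacity equals the max flow.
In the residual graph, reachable from Depot: {Depot, A, B, D}.
Min-cut edges: B→C (8), D→Port (3); capacity 8 + 3 = 11.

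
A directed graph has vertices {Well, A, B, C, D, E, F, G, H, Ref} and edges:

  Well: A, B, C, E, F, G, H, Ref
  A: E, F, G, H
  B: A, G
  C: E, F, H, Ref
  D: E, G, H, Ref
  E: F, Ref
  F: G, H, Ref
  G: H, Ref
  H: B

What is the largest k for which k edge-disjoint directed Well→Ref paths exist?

5

Assign every edge capacity 1; by Menger, the answer equals the max flow.
Path Well→Ref (+1); total 1.
Path Well→C→Ref (+1); total 2.
Path Well→E→Ref (+1); total 3.
Path Well→F→Ref (+1); total 4.
Path Well→G→Ref (+1); total 5.
No residual Well→Ref path; max flow = 5.
Certifying cut of size 5: {E→Ref, F→Ref, G→Ref, Well→C, Well→Ref}.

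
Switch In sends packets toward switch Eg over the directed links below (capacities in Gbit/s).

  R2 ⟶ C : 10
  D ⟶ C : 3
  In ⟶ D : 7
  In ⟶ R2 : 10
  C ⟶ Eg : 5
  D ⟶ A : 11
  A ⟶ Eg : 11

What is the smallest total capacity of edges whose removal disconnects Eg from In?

Augment In→D→C→Eg: bottleneck 3, flow now 3.
Augment In→D→A→Eg: bottleneck 4, flow now 7.
Augment In→R2→C→Eg: bottleneck 2, flow now 9.
Augment In→R2→C→D→A→Eg: bottleneck 3, flow now 12. (uses reverse residual edge)
No augmenting path remains; maximum flow = 12.
By max-flow min-cut, the minimum cut capacity equals the max flow.
In the residual graph, reachable from In: {In, R2, C}.
Min-cut edges: In→D (7), C→Eg (5); capacity 7 + 5 = 12.

12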